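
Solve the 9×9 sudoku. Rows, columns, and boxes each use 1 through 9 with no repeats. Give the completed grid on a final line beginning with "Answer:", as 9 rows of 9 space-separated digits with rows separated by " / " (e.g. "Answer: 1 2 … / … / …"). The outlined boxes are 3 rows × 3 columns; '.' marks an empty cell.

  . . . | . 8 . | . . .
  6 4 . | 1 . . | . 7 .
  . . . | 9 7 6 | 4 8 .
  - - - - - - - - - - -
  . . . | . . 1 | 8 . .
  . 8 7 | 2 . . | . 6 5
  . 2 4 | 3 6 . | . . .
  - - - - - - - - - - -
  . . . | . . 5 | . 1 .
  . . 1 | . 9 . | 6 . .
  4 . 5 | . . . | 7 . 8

Step 1. [r6c8∈{9}] r6c8 is down to just 9. So r6c8=9.
Step 2. [r9c2∈{3,6,9}] across row 9, 9 lands solely at r9c2 ⇒ r9c2=9.
Step 3. [r6c1∈{1,5}] row 6 places 5 nowhere but r6c1. So r6c1=5.
Step 4. [r5c1∈{1,3,9}] 1 has one home in box 4: r5c1, so r5c1=1.
Step 5. [r5c7∈{3}] r5c7 is down to just 3. So r5c7=3.
Step 6. [r2c3∈{2,3,8,9}] 8 has one home in row 2: r2c3. So r2c3=8.
Step 7. [r8c8∈{2,3,4,5}] across row 8, 5 lands solely at r8c8 ⇒ r8c8=5.
Step 8. [r5c5∈{4}] r5c5's peers cover all but 4 ⇒ r5c5=4.
Step 9. [r1c9∈{1,2,3,6,9}] 6 has one home in row 1: r1c9 ⇒ r1c9=6.
Step 10. [r3c2∈{1,3,5}] r3c2 is the only open cell in row 3 admitting 5, so r3c2=5.
Step 11. [r3c9∈{1,2,3}] row 3 places 1 nowhere but r3c9, so r3c9=1.
Step 12. [r6c9∈{7}] r6c9's peers cover all but 7, so r6c9=7.
Step 13. [r8c6∈{2,3,4,7,8}] 7 has one home in col 6: r8c6. So r8c6=7.
Step 14. [r8c2∈{3}] only 3 remains possible at r8c2 ⇒ r8c2=3.
Step 15. [r1c6∈{2,3,4}] col 6 places 4 nowhere but r1c6 ⇒ r1c6=4.
Step 16. [r1c4∈{5}] nothing but 5 survives at r1c4 ⇒ r1c4=5.
Step 17. [r2c7∈{2,5,9}] 5 has one home in row 2: r2c7 ⇒ r2c7=5.
Step 18. [r2c9∈{2,3,9}] in row 2, 9 fits only at r2c9 ⇒ r2c9=9.
Step 19. [r7c9∈{2,3,4}] across col 9, 3 lands solely at r7c9, so r7c9=3.
Step 20. [r7c5∈{2}] r7c5's peers cover all but 2 ⇒ r7c5=2.
Step 21. [r8c1∈{2,8}] r8c1 is the only open cell in box 7 admitting 2, so r8c1=2.
Step 22. [r3c1∈{3}] r3c1 has the single candidate 3. So r3c1=3.
Step 23. [r7c4∈{4,6,8}] row 7 places 4 nowhere but r7c4. So r7c4=4.
Step 24. [r1c7∈{2}] r1c7 is down to just 2 ⇒ r1c7=2.
Step 25. [r7c3∈{6}] r7c3's peers cover all but 6 ⇒ r7c3=6.
Step 26. [r2c5∈{3}] r2c5's peers cover all but 3 ⇒ r2c5=3.
Step 27. [r7c2∈{7}] r7c2 is down to just 7 ⇒ r7c2=7.
Step 28. [r4c9∈{2,4}] 2 has one home in col 9: r4c9, so r4c9=2.
Step 29. [r1c3∈{9}] r1c3 is down to just 9. So r1c3=9.
Step 30. [r8c4∈{8}] nothing but 8 survives at r8c4 ⇒ r8c4=8.
Step 31. [r4c2∈{6}] r4c2 is down to just 6 ⇒ r4c2=6.
Step 32. [r1c1∈{7}] r1c1 has the single candidate 7 ⇒ r1c1=7.
Step 33. [r7c7∈{9}] only 9 remains possible at r7c7 ⇒ r7c7=9.
Step 34. [r6c6∈{8}] r6c6's peers cover all but 8. So r6c6=8.
Step 35. [r4c1∈{9}] r4c1's peers cover all but 9 ⇒ r4c1=9.
Step 36. [r9c4∈{6}] only 6 remains possible at r9c4, so r9c4=6.
Step 37. [r4c5∈{5}] nothing but 5 survives at r4c5. So r4c5=5.
Step 38. [r7c1∈{8}] nothing but 8 survives at r7c1 ⇒ r7c1=8.
Step 39. [r8c9∈{4}] r8c9's peers cover all but 4. So r8c9=4.
Step 40. [r9c6∈{3}] nothing but 3 survives at r9c6 ⇒ r9c6=3.
Step 41. [r2c6∈{2}] r2c6's peers cover all but 2. So r2c6=2.
Step 42. [r4c4∈{7}] r4c4's peers cover all but 7 ⇒ r4c4=7.
Step 43. [r4c3∈{3}] only 3 remains possible at r4c3 ⇒ r4c3=3.
Step 44. [r6c7∈{1}] r6c7 has the single candidate 1 ⇒ r6c7=1.
Step 45. [r3c3∈{2}] r3c3 has the single candidate 2. So r3c3=2.
Step 46. [r9c8∈{2}] r9c8's peers cover all but 2, so r9c8=2.
Step 47. [r1c2∈{1}] nothing but 1 survives at r1c2 ⇒ r1c2=1.
Step 48. [r9c5∈{1}] r9c5's peers cover all but 1 ⇒ r9c5=1.
Step 49. [r4c8∈{4}] r4c8 has the single candidate 4, so r4c8=4.
Step 50. [r1c8∈{3}] r1c8 is down to just 3 ⇒ r1c8=3.
Step 51. [r5c6∈{9}] r5c6 is down to just 9. So r5c6=9.

Answer: 7 1 9 5 8 4 2 3 6 / 6 4 8 1 3 2 5 7 9 / 3 5 2 9 7 6 4 8 1 / 9 6 3 7 5 1 8 4 2 / 1 8 7 2 4 9 3 6 5 / 5 2 4 3 6 8 1 9 7 / 8 7 6 4 2 5 9 1 3 / 2 3 1 8 9 7 6 5 4 / 4 9 5 6 1 3 7 2 8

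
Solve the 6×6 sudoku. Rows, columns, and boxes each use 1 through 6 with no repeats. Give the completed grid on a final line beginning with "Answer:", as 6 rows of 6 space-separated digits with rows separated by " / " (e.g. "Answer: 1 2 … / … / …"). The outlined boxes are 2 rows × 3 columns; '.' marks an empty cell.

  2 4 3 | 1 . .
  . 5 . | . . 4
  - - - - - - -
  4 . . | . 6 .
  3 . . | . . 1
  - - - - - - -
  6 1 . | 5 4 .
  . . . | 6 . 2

Step 1. [r3c2∈{2}] r3c2's peers cover all but 2, so r3c2=2.
Step 2. [r1c5∈{5}] r1c5 has the single candidate 5 ⇒ r1c5=5.
Step 3. [r4c3∈{5,6}] across row 4, 5 lands solely at r4c3 ⇒ r4c3=5.
Step 4. [r4c5∈{2}] only 2 remains possible at r4c5 ⇒ r4c5=2.
Step 5. [r2c5∈{3}] r2c5 is down to just 3, so r2c5=3.
Step 6. [r2c3∈{1,6}] across row 2, 6 lands solely at r2c3. So r2c3=6.
Step 7. [r3c6∈{3,5}] row 3 places 5 nowhere but r3c6 ⇒ r3c6=5.
Step 8. [r3c3∈{1}] r3c3 is down to just 1 ⇒ r3c3=1.
Step 9. [r3c4∈{3}] only 3 remains possible at r3c4. So r3c4=3.
Step 10. [r4c4∈{4}] r4c4 is down to just 4, so r4c4=4.
Step 11. [r6c5∈{1}] r6c5's peers cover all but 1. So r6c5=1.
Step 12. [r6c1∈{5}] only 5 remains possible at r6c1. So r6c1=5.
Step 13. [r5c3∈{2}] r5c3's peers cover all but 2, so r5c3=2.
Step 14. [r6c3∈{4}] r6c3 is down to just 4. So r6c3=4.
Step 15. [r4c2∈{6}] nothing but 6 survives at r4c2 ⇒ r4c2=6.
Step 16. [r6c2∈{3}] nothing but 3 survives at r6c2. So r6c2=3.
Step 17. [r2c1∈{1}] r2c1 is down to just 1 ⇒ r2c1=1.
Step 18. [r1c6∈{6}] r1c6's peers cover all but 6, so r1c6=6.
Step 19. [r5c6∈{3}] r5c6's peers cover all but 3 ⇒ r5c6=3.
Step 20. [r2c4∈{2}] only 2 remains possible at r2c4. So r2c4=2.

Answer: 2 4 3 1 5 6 / 1 5 6 2 3 4 / 4 2 1 3 6 5 / 3 6 5 4 2 1 / 6 1 2 5 4 3 / 5 3 4 6 1 2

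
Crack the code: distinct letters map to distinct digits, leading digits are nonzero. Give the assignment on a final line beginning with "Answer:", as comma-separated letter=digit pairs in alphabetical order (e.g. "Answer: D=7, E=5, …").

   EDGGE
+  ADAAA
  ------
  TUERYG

Step 1. [col 1: E + A ≡ G (mod 10)] several values work for E in column 1 (E + A ≡ G (mod 10), carry-in 0); try E=8. So E=8.
Step 2. [col 1: E + A ≡ G (mod 10)] G=2 is one option consistent with column 1 (E + A ≡ G (mod 10), carry-in 0) — take it ⇒ G=2.
Step 3. [T] adding two 5-digit numbers gives at most 5+1 digits, and here it does — T is that final carry and must be 1 ⇒ T=1.
Step 4. [col 1: E + A ≡ G (mod 10)] column 1: given E=8, G=2, carry-in 0, and digits 1,2,8 already taken and all letters distinct, E+A≡G (mod 10) forces A=4, so A=4.
Step 5. [col 2: G + A ≡ Y (mod 10)] from column 2 (G=2, A=4, carry-in 1, digits 1,2,4,8 already taken and all letters distinct): Y must equal 7 ⇒ Y=7.
Step 6. [col 3: G + A ≡ R (mod 10)] column 3: given G=2, A=4, carry-in 0, and digits 1,2,4,7,8 already taken and all letters distinct, G+A≡R (mod 10) forces R=6, so R=6.
Step 7. [col 4: D + D ≡ E (mod 10)] in column 4 we have D+D≡E with carry-in 0; given E=8 and digits 1,2,4,6,7,8 already taken and all letters distinct, that pins D to 9, so D=9.
Step 8. [col 5: E + A ≡ U (mod 10)] column 5: given E=8, A=4, carry-in 1, and digits 1,2,4,6,7,8,9 already taken and all letters distinct, E+A≡U (mod 10) forces U=3. So U=3.

Answer: A=4, D=9, E=8, G=2, R=6, T=1, U=3, Y=7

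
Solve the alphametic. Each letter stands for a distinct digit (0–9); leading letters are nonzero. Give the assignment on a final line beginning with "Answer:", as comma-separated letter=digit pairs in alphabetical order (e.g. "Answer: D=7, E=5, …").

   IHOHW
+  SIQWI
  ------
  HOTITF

Step 1. [col 1: W + I ≡ F (mod 10)] several values work for I in column 1 (W + I ≡ F (mod 10), carry-in 0); try I=8, so I=8.
Step 2. [H] the sum has 6 digits but both addends have 5; that extra leading digit H is the final carry, namely 1. So H=1.
Step 3. [col 1: W + I ≡ F (mod 10)] column 1 (W + I ≡ F (mod 10), carry-in 0) doesn't pin W yet; pick W=7 and continue ⇒ W=7.
Step 4. [col 1: W + I ≡ F (mod 10)] column 1 reads W+I+carry(0)=F with W=7, I=8; with digits 1,7,8 already taken and all letters distinct, the only value for F is 5 ⇒ F=5.
Step 5. [col 2: H + W ≡ T (mod 10)] column 2 reads H+W+carry(1)=T with H=1, W=7; with digits 1,5,7,8 already taken and all letters distinct, the only value for T is 9 ⇒ T=9.
Step 6. [col 3: O + Q ≡ I (mod 10)] Q=6 is one option consistent with column 3 (O + Q ≡ I (mod 10), carry-in 0) — take it, so Q=6.
Step 7. [col 3: O + Q ≡ I (mod 10)] from column 3 (Q=6, I=8, carry-in 0, digits 1,5,6,7,8,9 already taken and all letters distinct): O must equal 2, so O=2.
Step 8. [col 5: I + S ≡ O (mod 10)] column 5 reads I+S+carry(0)=O with I=8, O=2; with digits 1,2,5,6,7,8,9 already taken and all letters distinct, the only value for S is 4. So S=4.

Answer: F=5, H=1, I=8, O=2, Q=6, S=4, T=9, W=7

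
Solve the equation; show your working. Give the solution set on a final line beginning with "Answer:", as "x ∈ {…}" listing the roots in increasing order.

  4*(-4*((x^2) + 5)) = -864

Step 1. [4*(-4*((x^2) + 5)) = -864] LHS = 4·(…); ÷4 both sides. So div: -4*((x^2) + 5) = -216.
Step 2. [-4*((x^2) + 5) = -216] LHS = -4·(…); ÷-4 both sides. So div: (x^2) + 5 = 54.
Step 3. [(x^2) + 5 = 54] peel the +5: subtract 5 from each side. So sub: x^2 = 49.
Step 4. [x^2 = 49] LHS squared, RHS 49 ≥ 0: apply √ (±) ⇒ sqrt: x = 7 or -7.

Answer: x ∈ {-7, 7}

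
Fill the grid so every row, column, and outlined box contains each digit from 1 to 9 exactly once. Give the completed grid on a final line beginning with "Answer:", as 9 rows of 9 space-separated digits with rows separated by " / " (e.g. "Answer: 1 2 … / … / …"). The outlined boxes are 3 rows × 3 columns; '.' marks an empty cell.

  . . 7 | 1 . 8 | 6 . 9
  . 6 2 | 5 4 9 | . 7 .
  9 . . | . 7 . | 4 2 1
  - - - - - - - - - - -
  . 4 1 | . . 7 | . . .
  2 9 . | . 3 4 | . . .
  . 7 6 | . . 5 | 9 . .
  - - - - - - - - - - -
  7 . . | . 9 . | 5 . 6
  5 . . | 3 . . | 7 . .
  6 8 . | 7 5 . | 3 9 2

Step 1. [r3c3∈{3,5,8}] 8 has one home in row 3: r3c3, so r3c3=8.
Step 2. [r7c4∈{2,4,8}] across col 4, 4 lands solely at r7c4, so r7c4=4.
Step 3. [r8c5∈{1,2,6,8}] box 8 places 8 nowhere but r8c5. So r8c5=8.
Step 4. [r1c8∈{3,5}] across box 3, 5 lands solely at r1c8, so r1c8=5.
Step 5. [r7c8∈{1,8}] row 7 places 8 nowhere but r7c8 ⇒ r7c8=8.
Step 6. [r8c8∈{1,4}] 1 has one home in box 9: r8c8. So r8c8=1.
Step 7. [r1c2∈{3}] r1c2's peers cover all but 3. So r1c2=3.
Step 8. [r4c5∈{2,6}] across col 5, 6 lands solely at r4c5 ⇒ r4c5=6.
Step 9. [r4c8∈{3}] r4c8's peers cover all but 3, so r4c8=3.
Step 10. [r5c4∈{8}] only 8 remains possible at r5c4, so r5c4=8.
Step 11. [r4c1∈{8}] r4c1 is down to just 8, so r4c1=8.
Step 12. [r8c6∈{2,6}] row 8 places 6 nowhere but r8c6 ⇒ r8c6=6.
Step 13. [r7c6∈{1,2}] in col 6, 2 fits only at r7c6. So r7c6=2.
Step 14. [r6c4∈{2}] nothing but 2 survives at r6c4. So r6c4=2.
Step 15. [r6c9∈{4,8}] row 6 places 8 nowhere but r6c9. So r6c9=8.
Step 16. [r5c3∈{5}] r5c3 has the single candidate 5 ⇒ r5c3=5.
Step 17. [r9c3∈{4}] only 4 remains possible at r9c3 ⇒ r9c3=4.
Step 18. [r8c2∈{2}] only 2 remains possible at r8c2, so r8c2=2.
Step 19. [r7c3∈{3}] only 3 remains possible at r7c3. So r7c3=3.
Step 20. [r5c8∈{6}] only 6 remains possible at r5c8 ⇒ r5c8=6.
Step 21. [r9c6∈{1}] nothing but 1 survives at r9c6. So r9c6=1.
Step 22. [r4c9∈{5}] nothing but 5 survives at r4c9 ⇒ r4c9=5.
Step 23. [r5c9∈{7}] nothing but 7 survives at r5c9 ⇒ r5c9=7.
Step 24. [r6c5∈{1}] only 1 remains possible at r6c5, so r6c5=1.
Step 25. [r8c3∈{9}] r8c3 has the single candidate 9 ⇒ r8c3=9.
Step 26. [r6c1∈{3}] r6c1's peers cover all but 3 ⇒ r6c1=3.
Step 27. [r3c2∈{5}] nothing but 5 survives at r3c2. So r3c2=5.
Step 28. [r3c6∈{3}] only 3 remains possible at r3c6, so r3c6=3.
Step 29. [r6c8∈{4}] nothing but 4 survives at r6c8 ⇒ r6c8=4.
Step 30. [r4c7∈{2}] r4c7 is down to just 2. So r4c7=2.
Step 31. [r5c7∈{1}] nothing but 1 survives at r5c7 ⇒ r5c7=1.
Step 32. [r1c1∈{4}] only 4 remains possible at r1c1 ⇒ r1c1=4.
Step 33. [r2c1∈{1}] r2c1's peers cover all but 1, so r2c1=1.
Step 34. [r2c9∈{3}] r2c9 is down to just 3. So r2c9=3.
Step 35. [r7c2∈{1}] r7c2 is down to just 1 ⇒ r7c2=1.
Step 36. [r3c4∈{6}] r3c4 is down to just 6, so r3c4=6.
Step 37. [r2c7∈{8}] r2c7 has the single candidate 8. So r2c7=8.
Step 38. [r8c9∈{4}] only 4 remains possible at r8c9, so r8c9=4.
Step 39. [r1c5∈{2}] only 2 remains possible at r1c5. So r1c5=2.
Step 40. [r4c4∈{9}] r4c4 is down to just 9. So r4c4=9.

Answer: 4 3 7 1 2 8 6 5 9 / 1 6 2 5 4 9 8 7 3 / 9 5 8 6 7 3 4 2 1 / 8 4 1 9 6 7 2 3 5 / 2 9 5 8 3 4 1 6 7 / 3 7 6 2 1 5 9 4 8 / 7 1 3 4 9 2 5 8 6 / 5 2 9 3 8 6 7 1 4 / 6 8 4 7 5 1 3 9 2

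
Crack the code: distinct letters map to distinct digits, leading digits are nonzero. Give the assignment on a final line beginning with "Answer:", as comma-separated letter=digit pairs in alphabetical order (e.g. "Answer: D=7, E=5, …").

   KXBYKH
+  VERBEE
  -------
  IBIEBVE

Step 1. [I] I is the leading digit of a 7-digit sum of two 6-digit numbers; the final carry is exactly 1, so I=1.
Step 2. [col 1: H + E ≡ E (mod 10)] column 1: given nothing yet, carry-in 0, and digits 1 already taken and all letters distinct, H+E≡E (mod 10) forces H=0. So H=0.
Step 3. [col 1: H + E ≡ E (mod 10)] E=6 is one option consistent with column 1 (H + E ≡ E (mod 10), carry-in 0) — take it ⇒ E=6.
Step 4. [col 2: K + E ≡ V (mod 10)] several values work for V in column 2 (K + E ≡ V (mod 10), carry-in 0); try V=4. So V=4.
Step 5. [col 2: K + E ≡ V (mod 10)] from column 2 (E=6, V=4, carry-in 0, digits 0,1,4,6 already taken and all letters distinct): K must equal 8 ⇒ K=8.
Step 6. [col 3: Y + B ≡ B (mod 10)] from column 3 (nothing yet, carry-in 1, digits 0,1,4,6,8 already taken and all letters distinct): Y must equal 9, so Y=9.
Step 7. [col 3: Y + B ≡ B (mod 10)] no forcing yet in column 3 (carry-in 1); B=3 is free and consistent — try it, so B=3.
Step 8. [col 4: B + R ≡ E (mod 10)] column 4: given B=3, E=6, carry-in 1, and digits 0,1,3,4,6,8,9 already taken and all letters distinct, B+R≡E (mod 10) forces R=2, so R=2.
Step 9. [col 5: X + E ≡ I (mod 10)] in column 5 we have X+E≡I with carry-in 0; given E=6, I=1 and digits 0,1,2,3,4,6,8,9 already taken and all letters distinct, that pins X to 5, so X=5.

Answer: B=3, E=6, H=0, I=1, K=8, R=2, V=4, X=5, Y=9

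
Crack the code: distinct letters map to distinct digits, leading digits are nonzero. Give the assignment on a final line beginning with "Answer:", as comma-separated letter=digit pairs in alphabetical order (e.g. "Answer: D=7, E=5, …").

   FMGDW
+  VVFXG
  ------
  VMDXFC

Step 1. [col 1: W + G ≡ C (mod 10)] no forcing yet in column 1 (carry-in 0); W=8 is free and consistent — try it ⇒ W=8.
Step 2. [col 1: W + G ≡ C (mod 10)] several values work for C in column 1 (W + G ≡ C (mod 10), carry-in 0); try C=5. So C=5.
Step 3. [V] V is the leading digit of a 6-digit sum of two 5-digit numbers; the final carry is exactly 1 ⇒ V=1.
Step 4. [col 1: W + G ≡ C (mod 10)] from column 1 (W=8, C=5, carry-in 0, digits 1,5,8 already taken and all letters distinct): G must equal 7 ⇒ G=7.
Step 5. [col 2: D + X ≡ F (mod 10)] F=9 is one option consistent with column 2 (D + X ≡ F (mod 10), carry-in 1) — take it ⇒ F=9.
Step 6. [col 2: D + X ≡ F (mod 10)] X=6 is one option consistent with column 2 (D + X ≡ F (mod 10), carry-in 1) — take it, so X=6.
Step 7. [col 2: D + X ≡ F (mod 10)] column 2 reads D+X+carry(1)=F with X=6, F=9; with digits 1,5,6,7,8,9 already taken and all letters distinct, the only value for D is 2 ⇒ D=2.
Step 8. [col 4: M + V ≡ D (mod 10)] from column 4 (V=1, D=2, carry-in 1, digits 1,2,5,6,7,8,9 already taken and all letters distinct): M must equal 0 ⇒ M=0.

Answer: C=5, D=2, F=9, G=7, M=0, V=1, W=8, X=6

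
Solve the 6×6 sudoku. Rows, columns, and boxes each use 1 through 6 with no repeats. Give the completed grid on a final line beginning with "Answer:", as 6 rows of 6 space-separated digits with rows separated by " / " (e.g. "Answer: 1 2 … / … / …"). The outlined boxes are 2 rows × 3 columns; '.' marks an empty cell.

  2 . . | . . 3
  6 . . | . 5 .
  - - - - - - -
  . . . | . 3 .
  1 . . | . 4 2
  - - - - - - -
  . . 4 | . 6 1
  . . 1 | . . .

Step 1. [r6c2∈{2,3,5,6}] in row 6, 6 fits only at r6c2. So r6c2=6.
Step 2. [r3c4∈{1,5,6}] r3c4 is the only open cell in row 3 admitting 1. So r3c4=1.
Step 3. [r5c2∈{2,3,5}] box 5 places 2 nowhere but r5c2. So r5c2=2.
Step 4. [r2c6∈{4}] r2c6 has the single candidate 4. So r2c6=4.
Step 5. [r6c6∈{5}] only 5 remains possible at r6c6. So r6c6=5.
Step 6. [r1c3∈{5}] r1c3 has the single candidate 5. So r1c3=5.
Step 7. [r5c4∈{3}] r5c4 has the single candidate 3. So r5c4=3.
Step 8. [r2c3∈{3}] r2c3's peers cover all but 3 ⇒ r2c3=3.
Step 9. [r3c6∈{6}] r3c6 is down to just 6 ⇒ r3c6=6.
Step 10. [r1c2∈{1,4}] row 1 places 4 nowhere but r1c2, so r1c2=4.
Step 11. [r3c2∈{5}] r3c2 is down to just 5, so r3c2=5.
Step 12. [r6c5∈{2}] nothing but 2 survives at r6c5, so r6c5=2.
Step 13. [r2c4∈{2}] nothing but 2 survives at r2c4. So r2c4=2.
Step 14. [r1c4∈{6}] nothing but 6 survives at r1c4 ⇒ r1c4=6.
Step 15. [r4c3∈{6}] r4c3 is down to just 6 ⇒ r4c3=6.
Step 16. [r3c1∈{4}] r3c1 is down to just 4. So r3c1=4.
Step 17. [r4c2∈{3}] r4c2 is down to just 3, so r4c2=3.
Step 18. [r3c3∈{2}] r3c3 has the single candidate 2 ⇒ r3c3=2.
Step 19. [r2c2∈{1}] nothing but 1 survives at r2c2. So r2c2=1.
Step 20. [r6c4∈{4}] r6c4 has the single candidate 4, so r6c4=4.
Step 21. [r1c5∈{1}] nothing but 1 survives at r1c5, so r1c5=1.
Step 22. [r6c1∈{3}] nothing but 3 survives at r6c1. So r6c1=3.
Step 23. [r5c1∈{5}] only 5 remains possible at r5c1 ⇒ r5c1=5.
Step 24. [r4c4∈{5}] r4c4's peers cover all but 5. So r4c4=5.

Answer: 2 4 5 6 1 3 / 6 1 3 2 5 4 / 4 5 2 1 3 6 / 1 3 6 5 4 2 / 5 2 4 3 6 1 / 3 6 1 4 2 5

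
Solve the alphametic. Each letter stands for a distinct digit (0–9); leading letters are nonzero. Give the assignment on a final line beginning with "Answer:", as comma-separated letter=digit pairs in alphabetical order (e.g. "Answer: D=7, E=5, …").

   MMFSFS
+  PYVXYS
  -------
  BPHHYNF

Step 1. [B] adding two 6-digit numbers gives at most 6+1 digits, and here it does — B is that final carry and must be 1 ⇒ B=1.
Step 2. [col 1: S + S ≡ F (mod 10)] several values work for S in column 1 (S + S ≡ F (mod 10), carry-in 0); try S=6, so S=6.
Step 3. [col 1: S + S ≡ F (mod 10)] column 1: given S=6, carry-in 0, and digits 1,6 already taken and all letters distinct, S+S≡F (mod 10) forces F=2 ⇒ F=2.
Step 4. [col 2: F + Y ≡ N (mod 10)] Y=4 is one option consistent with column 2 (F + Y ≡ N (mod 10), carry-in 1) — take it. So Y=4.
Step 5. [col 2: F + Y ≡ N (mod 10)] column 2: given F=2, Y=4, carry-in 1, and digits 1,2,4,6 already taken and all letters distinct, F+Y≡N (mod 10) forces N=7 ⇒ N=7.
Step 6. [col 3: S + X ≡ Y (mod 10)] in column 3 we have S+X≡Y with carry-in 0; given S=6, Y=4 and digits 1,2,4,6,7 already taken and all letters distinct, that pins X to 8, so X=8.
Step 7. [col 4: F + V ≡ H (mod 10)] from column 4 (F=2, carry-in 1, digits 1,2,4,6,7,8 already taken and all letters distinct): V must equal 0. So V=0.
Step 8. [col 4: F + V ≡ H (mod 10)] column 4 reads F+V+carry(1)=H with F=2, V=0; with digits 0,1,2,4,6,7,8 already taken and all letters distinct, the only value for H is 3 ⇒ H=3.
Step 9. [col 5: M + Y ≡ H (mod 10)] in column 5 we have M+Y≡H with carry-in 0; given Y=4, H=3 and digits 0,1,2,3,4,6,7,8 already taken and all letters distinct, that pins M to 9. So M=9.
Step 10. [col 6: M + P ≡ P (mod 10)] column 6: given M=9, carry-in 1, and digits 0,1,2,3,4,6,7,8,9 already taken and all letters distinct, M+P≡P (mod 10) forces P=5, so P=5.

Answer: B=1, F=2, H=3, M=9, N=7, P=5, S=6, V=0, X=8, Y=4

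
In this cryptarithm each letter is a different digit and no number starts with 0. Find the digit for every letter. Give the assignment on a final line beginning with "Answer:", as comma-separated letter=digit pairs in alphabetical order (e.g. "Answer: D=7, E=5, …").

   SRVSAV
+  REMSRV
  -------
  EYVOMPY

Step 1. [E] the sum has 7 digits but both addends have 6; that extra leading digit E is the final carry, namely 1. So E=1.
Step 2. [col 1: V + V ≡ Y (mod 10)] no forcing yet in column 1 (carry-in 0); Y=0 is free and consistent — try it ⇒ Y=0.
Step 3. [col 1: V + V ≡ Y (mod 10)] from column 1 (Y=0, carry-in 0, digits 0,1 already taken and all letters distinct): V must equal 5 ⇒ V=5.
Step 4. [col 2: A + R ≡ P (mod 10)] column 2 (A + R ≡ P (mod 10), carry-in 1) doesn't pin P yet; pick P=2 and continue ⇒ P=2.
Step 5. [col 2: A + R ≡ P (mod 10)] column 2 (A + R ≡ P (mod 10), carry-in 1) doesn't pin A yet; pick A=7 and continue ⇒ A=7.
Step 6. [col 2: A + R ≡ P (mod 10)] in column 2 we have A+R≡P with carry-in 1; given A=7, P=2 and digits 0,1,2,5,7 already taken and all letters distinct, that pins R to 4, so R=4.
Step 7. [col 3: S + S ≡ M (mod 10)] from column 3 (nothing yet, carry-in 1, digits 0,1,2,4,5,7 already taken and all letters distinct): S must equal 6. So S=6.
Step 8. [col 3: S + S ≡ M (mod 10)] column 3: given S=6, carry-in 1, and digits 0,1,2,4,5,6,7 already taken and all letters distinct, S+S≡M (mod 10) forces M=3. So M=3.
Step 9. [col 4: V + M ≡ O (mod 10)] from column 4 (V=5, M=3, carry-in 1, digits 0,1,2,3,4,5,6,7 already taken and all letters distinct): O must equal 9, so O=9.

Answer: A=7, E=1, M=3, O=9, P=2, R=4, S=6, V=5, Y=0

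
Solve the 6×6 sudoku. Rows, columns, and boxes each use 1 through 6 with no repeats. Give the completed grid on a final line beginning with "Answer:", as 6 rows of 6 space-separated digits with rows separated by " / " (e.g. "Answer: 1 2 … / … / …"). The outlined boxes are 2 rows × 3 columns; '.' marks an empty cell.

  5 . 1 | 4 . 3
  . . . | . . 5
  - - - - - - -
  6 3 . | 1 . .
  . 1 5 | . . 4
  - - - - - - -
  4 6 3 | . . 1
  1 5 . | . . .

Step 1. [r1c5∈{2,6}] in row 1, 6 fits only at r1c5 ⇒ r1c5=6.
Step 2. [r2c4∈{2}] r2c4 has the single candidate 2, so r2c4=2.
Step 3. [r5c5∈{2,5}] row 5 places 2 nowhere but r5c5. So r5c5=2.
Step 4. [r4c5∈{3}] only 3 remains possible at r4c5, so r4c5=3.
Step 5. [r3c3∈{2,4}] in row 3, 4 fits only at r3c3 ⇒ r3c3=4.
Step 6. [r4c4∈{6}] nothing but 6 survives at r4c4, so r4c4=6.
Step 7. [r2c3∈{6}] r2c3's peers cover all but 6. So r2c3=6.
Step 8. [r2c5∈{1}] r2c5 has the single candidate 1 ⇒ r2c5=1.
Step 9. [r4c1∈{2}] r4c1 is down to just 2. So r4c1=2.
Step 10. [r3c5∈{5}] r3c5 is down to just 5, so r3c5=5.
Step 11. [r6c3∈{2}] r6c3 is down to just 2 ⇒ r6c3=2.
Step 12. [r5c4∈{5}] r5c4's peers cover all but 5 ⇒ r5c4=5.
Step 13. [r6c6∈{6}] r6c6's peers cover all but 6 ⇒ r6c6=6.
Step 14. [r2c2∈{4}] only 4 remains possible at r2c2 ⇒ r2c2=4.
Step 15. [r3c6∈{2}] r3c6's peers cover all but 2, so r3c6=2.
Step 16. [r6c5∈{4}] r6c5 has the single candidate 4. So r6c5=4.
Step 17. [r6c4∈{3}] r6c4 is down to just 3 ⇒ r6c4=3.
Step 18. [r1c2∈{2}] nothing but 2 survives at r1c2, so r1c2=2.
Step 19. [r2c1∈{3}] only 3 remains possible at r2c1 ⇒ r2c1=3.

Answer: 5 2 1 4 6 3 / 3 4 6 2 1 5 / 6 3 4 1 5 2 / 2 1 5 6 3 4 / 4 6 3 5 2 1 / 1 5 2 3 4 6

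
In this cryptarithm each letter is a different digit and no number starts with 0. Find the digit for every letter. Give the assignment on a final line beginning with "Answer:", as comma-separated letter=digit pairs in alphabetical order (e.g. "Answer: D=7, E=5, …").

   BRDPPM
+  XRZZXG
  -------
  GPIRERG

Step 1. [col 1: M + G ≡ G (mod 10)] from column 1 (nothing yet, carry-in 0, all letters distinct, none taken yet): M must equal 0, so M=0.
Step 2. [col 1: M + G ≡ G (mod 10)] column 1 (M + G ≡ G (mod 10), carry-in 0) doesn't pin G yet; pick G=1 and continue ⇒ G=1.
Step 3. [col 2: P + X ≡ R (mod 10)] several values work for R in column 2 (P + X ≡ R (mod 10), carry-in 0); try R=9, so R=9.
Step 4. [col 2: P + X ≡ R (mod 10)] column 2 (P + X ≡ R (mod 10), carry-in 0) doesn't pin X yet; pick X=7 and continue, so X=7.
Step 5. [col 2: P + X ≡ R (mod 10)] in column 2 we have P+X≡R with carry-in 0; given X=7, R=9 and digits 0,1,7,9 already taken and all letters distinct, that pins P to 2. So P=2.
Step 6. [col 3: P + Z ≡ E (mod 10)] no forcing yet in column 3 (carry-in 0); Z=3 is free and consistent — try it, so Z=3.
Step 7. [col 3: P + Z ≡ E (mod 10)] in column 3 we have P+Z≡E with carry-in 0; given P=2, Z=3 and digits 0,1,2,3,7,9 already taken and all letters distinct, that pins E to 5. So E=5.
Step 8. [col 4: D + Z ≡ R (mod 10)] in column 4 we have D+Z≡R with carry-in 0; given Z=3, R=9 and digits 0,1,2,3,5,7,9 already taken and all letters distinct, that pins D to 6. So D=6.
Step 9. [col 5: R + R ≡ I (mod 10)] column 5 reads R+R+carry(0)=I with R=9; with digits 0,1,2,3,5,6,7,9 already taken and all letters distinct, the only value for I is 8. So I=8.
Step 10. [col 6: B + X ≡ P (mod 10)] column 6: given X=7, P=2, carry-in 1, and digits 0,1,2,3,5,6,7,8,9 already taken and all letters distinct, B+X≡P (mod 10) forces B=4. So B=4.

Answer: B=4, D=6, E=5, G=1, I=8, M=0, P=2, R=9, X=7, Z=3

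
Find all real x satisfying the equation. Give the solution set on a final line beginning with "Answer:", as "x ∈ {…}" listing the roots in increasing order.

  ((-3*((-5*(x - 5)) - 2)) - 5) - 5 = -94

Step 1. [((-3*((-5*(x - 5)) - 2)) - 5) - 5 = -94] add 5: x sits inside (… - 5), so sub: (-3*((-5*(x - 5)) - 2)) - 5 = -89.
Step 2. [(-3*((-5*(x - 5)) - 2)) - 5 = -89] 5 comes off first (add 5). So sub: -3*((-5*(x - 5)) - 2) = -84.
Step 3. [-3*((-5*(x - 5)) - 2) = -84] -3 out front; divide by -3, so div: (-5*(x - 5)) - 2 = 28.
Step 4. [(-5*(x - 5)) - 2 = 28] add 2: x sits inside (… - 2), so sub: -5*(x - 5) = 30.
Step 5. [-5*(x - 5) = 30] -5 out front; divide by -5. So div: x - 5 = -6.
Step 6. [x - 5 = -6] the outer -5 inverts by adding 5 ⇒ sub: x = -1.

Answer: x ∈ {-1}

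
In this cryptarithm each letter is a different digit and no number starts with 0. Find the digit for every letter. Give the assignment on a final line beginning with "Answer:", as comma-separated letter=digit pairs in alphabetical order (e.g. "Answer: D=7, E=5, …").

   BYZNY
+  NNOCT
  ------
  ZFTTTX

Step 1. [Z] Z is the leading digit of a 6-digit sum of two 5-digit numbers; the final carry is exactly 1. So Z=1.
Step 2. [col 1: Y + T ≡ X (mod 10)] T=6 is one option consistent with column 1 (Y + T ≡ X (mod 10), carry-in 0) — take it. So T=6.
Step 3. [col 1: Y + T ≡ X (mod 10)] several values work for Y in column 1 (Y + T ≡ X (mod 10), carry-in 0); try Y=9, so Y=9.
Step 4. [col 1: Y + T ≡ X (mod 10)] from column 1 (Y=9, T=6, carry-in 0, digits 1,6,9 already taken and all letters distinct): X must equal 5, so X=5.
Step 5. [col 2: N + C ≡ T (mod 10)] N=7 is one option consistent with column 2 (N + C ≡ T (mod 10), carry-in 1) — take it. So N=7.
Step 6. [col 2: N + C ≡ T (mod 10)] column 2: given N=7, T=6, carry-in 1, and digits 1,5,6,7,9 already taken and all letters distinct, N+C≡T (mod 10) forces C=8. So C=8.
Step 7. [col 3: Z + O ≡ T (mod 10)] in column 3 we have Z+O≡T with carry-in 1; given Z=1, T=6 and digits 1,5,6,7,8,9 already taken and all letters distinct, that pins O to 4. So O=4.
Step 8. [col 5: B + N ≡ F (mod 10)] in column 5 we have B+N≡F with carry-in 1; given N=7 and digits 1,4,5,6,7,8,9 already taken and all letters distinct, that pins B to 2 ⇒ B=2.
Step 9. [col 5: B + N ≡ F (mod 10)] in column 5 we have B+N≡F with carry-in 1; given B=2, N=7 and digits 1,2,4,5,6,7,8,9 already taken and all letters distinct, that pins F to 0. So F=0.

Answer: B=2, C=8, F=0, N=7, O=4, T=6, X=5, Y=9, Z=1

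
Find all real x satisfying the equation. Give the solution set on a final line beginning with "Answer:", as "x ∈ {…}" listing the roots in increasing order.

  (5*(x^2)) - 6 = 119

Step 1. [(5*(x^2)) - 6 = 119] the outer -6 inverts by adding 6. So sub: 5*(x^2) = 125.
Step 2. [5*(x^2) = 125] 5·(inner) — divide through by 5. So div: x^2 = 25.
Step 3. [x^2 = 25] √ both sides: 25 ≥ 0 gives two branches, so sqrt: x = 5 or -5.

Answer: x ∈ {-5, 5}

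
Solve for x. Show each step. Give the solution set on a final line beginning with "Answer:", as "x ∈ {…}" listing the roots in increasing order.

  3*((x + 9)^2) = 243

Step 1. [3*((x + 9)^2) = 243] LHS = 3·(…); ÷3 both sides ⇒ div: (x + 9)^2 = 81.
Step 2. [(x + 9)^2 = 81] LHS squared, RHS 81 ≥ 0: apply √ (±) ⇒ sqrt: x + 9 = 9 or -9.
Step 3. [x + 9 = 9 or -9] peel the +9: subtract 9 from each side, so sub: x = 0 or -18.

Answer: x ∈ {-18, 0}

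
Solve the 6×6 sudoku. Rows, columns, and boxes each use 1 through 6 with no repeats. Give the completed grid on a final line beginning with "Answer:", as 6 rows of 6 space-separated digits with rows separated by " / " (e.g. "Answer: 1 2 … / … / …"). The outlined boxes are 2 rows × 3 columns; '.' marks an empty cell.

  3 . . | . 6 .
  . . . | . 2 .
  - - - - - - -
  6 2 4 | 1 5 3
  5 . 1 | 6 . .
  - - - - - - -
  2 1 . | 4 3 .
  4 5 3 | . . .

Step 1. [r1c4∈{5}] only 5 remains possible at r1c4. So r1c4=5.
Step 2. [r1c6∈{1,4}] across row 1, 1 lands solely at r1c6. So r1c6=1.
Step 3. [r4c6∈{2,4}] in row 4, 2 fits only at r4c6. So r4c6=2.
Step 4. [r5c3∈{6}] r5c3 has the single candidate 6 ⇒ r5c3=6.
Step 5. [r2c6∈{4}] only 4 remains possible at r2c6 ⇒ r2c6=4.
Step 6. [r2c3∈{5}] r2c3's peers cover all but 5 ⇒ r2c3=5.
Step 7. [r1c2∈{4}] only 4 remains possible at r1c2, so r1c2=4.
Step 8. [r2c4∈{3}] r2c4 has the single candidate 3, so r2c4=3.
Step 9. [r6c5∈{1}] r6c5 has the single candidate 1 ⇒ r6c5=1.
Step 10. [r2c2∈{6}] nothing but 6 survives at r2c2. So r2c2=6.
Step 11. [r1c3∈{2}] nothing but 2 survives at r1c3. So r1c3=2.
Step 12. [r6c4∈{2}] r6c4 has the single candidate 2, so r6c4=2.
Step 13. [r4c2∈{3}] r4c2 has the single candidate 3. So r4c2=3.
Step 14. [r6c6∈{6}] r6c6 has the single candidate 6 ⇒ r6c6=6.
Step 15. [r2c1∈{1}] r2c1 has the single candidate 1 ⇒ r2c1=1.
Step 16. [r5c6∈{5}] nothing but 5 survives at r5c6. So r5c6=5.
Step 17. [r4c5∈{4}] r4c5's peers cover all but 4 ⇒ r4c5=4.

Answer: 3 4 2 5 6 1 / 1 6 5 3 2 4 / 6 2 4 1 5 3 / 5 3 1 6 4 2 / 2 1 6 4 3 5 / 4 5 3 2 1 6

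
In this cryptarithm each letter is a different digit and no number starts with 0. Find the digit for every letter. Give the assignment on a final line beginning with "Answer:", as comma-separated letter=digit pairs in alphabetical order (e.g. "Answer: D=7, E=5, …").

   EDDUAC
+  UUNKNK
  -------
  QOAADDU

Step 1. [col 1: C + K ≡ U (mod 10)] C=9 is one option consistent with column 1 (C + K ≡ U (mod 10), carry-in 0) — take it, so C=9.
Step 2. [col 1: C + K ≡ U (mod 10)] several values work for U in column 1 (C + K ≡ U (mod 10), carry-in 0); try U=5 ⇒ U=5.
Step 3. [col 1: C + K ≡ U (mod 10)] from column 1 (C=9, U=5, carry-in 0, digits 5,9 already taken and all letters distinct): K must equal 6 ⇒ K=6.
Step 4. [Q] the sum has 7 digits but both addends have 6; that extra leading digit Q is the final carry, namely 1 ⇒ Q=1.
Step 5. [col 2: A + N ≡ D (mod 10)] several values work for N in column 2 (A + N ≡ D (mod 10), carry-in 1); try N=4. So N=4.
Step 6. [col 2: A + N ≡ D (mod 10)] several values work for D in column 2 (A + N ≡ D (mod 10), carry-in 1); try D=2. So D=2.
Step 7. [col 2: A + N ≡ D (mod 10)] column 2 reads A+N+carry(1)=D with N=4, D=2; with digits 1,2,4,5,6,9 already taken and all letters distinct, the only value for A is 7. So A=7.
Step 8. [col 6: E + U ≡ O (mod 10)] O=3 is one option consistent with column 6 (E + U ≡ O (mod 10), carry-in 0) — take it. So O=3.
Step 9. [col 6: E + U ≡ O (mod 10)] column 6 reads E+U+carry(0)=O with U=5, O=3; with digits 1,2,3,4,5,6,7,9 already taken and all letters distinct, the only value for E is 8 ⇒ E=8.

Answer: A=7, C=9, D=2, E=8, K=6, N=4, O=3, Q=1, U=5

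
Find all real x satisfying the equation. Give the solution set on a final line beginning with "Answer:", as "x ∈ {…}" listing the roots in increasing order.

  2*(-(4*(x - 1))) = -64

Step 1. [2*(-(4*(x - 1))) = -64] 2 out front; divide by 2 ⇒ div: -(4*(x - 1)) = -32.
Step 2. [-(4*(x - 1)) = -32] LHS negated; negate both sides. So neg: 4*(x - 1) = 32.
Step 3. [4*(x - 1) = 32] leading coefficient 4: divide by 4, so div: x - 1 = 8.
Step 4. [x - 1 = 8] add 1: x sits inside (… - 1), so sub: x = 9.

Answer: x ∈ {9}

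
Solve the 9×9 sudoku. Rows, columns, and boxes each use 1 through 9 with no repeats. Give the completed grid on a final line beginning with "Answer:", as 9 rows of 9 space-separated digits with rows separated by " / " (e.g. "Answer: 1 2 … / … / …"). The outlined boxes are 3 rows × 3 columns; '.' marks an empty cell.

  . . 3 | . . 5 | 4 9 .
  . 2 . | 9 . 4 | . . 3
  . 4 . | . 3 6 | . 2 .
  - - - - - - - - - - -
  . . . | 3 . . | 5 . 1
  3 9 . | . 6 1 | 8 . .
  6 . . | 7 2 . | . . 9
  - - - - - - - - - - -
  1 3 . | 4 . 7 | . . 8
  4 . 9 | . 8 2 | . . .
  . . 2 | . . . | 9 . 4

Step 1. [r2c8∈{1,5,6,7,8}] 8 has one home in col 8: r2c8, so r2c8=8.
Step 2. [r4c8∈{4,6,7}] in row 4, 6 fits only at r4c8, so r4c8=6.
Step 3. [r7c8∈{5}] r7c8 is down to just 5 ⇒ r7c8=5.
Step 4. [r9c5∈{1,5}] 5 has one home in col 5: r9c5, so r9c5=5.
Step 5. [r7c3∈{6}] r7c3 is down to just 6, so r7c3=6.
Step 6. [r1c2∈{1,6,7,8}] in col 2, 6 fits only at r1c2 ⇒ r1c2=6.
Step 7. [r1c9∈{7}] nothing but 7 survives at r1c9 ⇒ r1c9=7.
Step 8. [r8c7∈{1,3,6,7}] r8c7 is the only open cell in col 7 admitting 7, so r8c7=7.
Step 9. [r1c1∈{8}] only 8 remains possible at r1c1. So r1c1=8.
Step 10. [r9c1∈{7}] r9c1 is down to just 7. So r9c1=7.
Step 11. [r3c3∈{1,5,7}] r3c3 is the only open cell in row 3 admitting 7. So r3c3=7.
Step 12. [r2c3∈{1,5}] r2c3 is the only open cell in box 1 admitting 1. So r2c3=1.
Step 13. [r6c6∈{8}] only 8 remains possible at r6c6 ⇒ r6c6=8.
Step 14. [r8c8∈{1,3}] 3 has one home in row 8: r8c8, so r8c8=3.
Step 15. [r8c4∈{1,6}] row 8 places 1 nowhere but r8c4. So r8c4=1.
Step 16. [r6c8∈{4}] r6c8's peers cover all but 4 ⇒ r6c8=4.
Step 17. [r4c3∈{4,8}] across col 3, 8 lands solely at r4c3 ⇒ r4c3=8.
Step 18. [r6c3∈{5}] r6c3 is down to just 5 ⇒ r6c3=5.
Step 19. [r2c1∈{5}] only 5 remains possible at r2c1, so r2c1=5.
Step 20. [r4c6∈{9}] r4c6 is down to just 9. So r4c6=9.
Step 21. [r2c5∈{7}] r2c5 is down to just 7, so r2c5=7.
Step 22. [r5c9∈{2}] r5c9 has the single candidate 2. So r5c9=2.
Step 23. [r3c1∈{9}] r3c1 is down to just 9. So r3c1=9.
Step 24. [r2c7∈{6}] only 6 remains possible at r2c7. So r2c7=6.
Step 25. [r6c2∈{1}] r6c2 has the single candidate 1. So r6c2=1.
Step 26. [r1c5∈{1}] r1c5's peers cover all but 1 ⇒ r1c5=1.
Step 27. [r9c4∈{6}] nothing but 6 survives at r9c4. So r9c4=6.
Step 28. [r4c2∈{7}] r4c2's peers cover all but 7, so r4c2=7.
Step 29. [r6c7∈{3}] r6c7 is down to just 3. So r6c7=3.
Step 30. [r1c4∈{2}] r1c4 is down to just 2, so r1c4=2.
Step 31. [r5c3∈{4}] nothing but 4 survives at r5c3 ⇒ r5c3=4.
Step 32. [r4c1∈{2}] only 2 remains possible at r4c1. So r4c1=2.
Step 33. [r3c4∈{8}] only 8 remains possible at r3c4 ⇒ r3c4=8.
Step 34. [r9c6∈{3}] only 3 remains possible at r9c6 ⇒ r9c6=3.
Step 35. [r5c4∈{5}] r5c4's peers cover all but 5. So r5c4=5.
Step 36. [r3c7∈{1}] r3c7's peers cover all but 1 ⇒ r3c7=1.
Step 37. [r8c9∈{6}] r8c9 has the single candidate 6 ⇒ r8c9=6.
Step 38. [r5c8∈{7}] r5c8 is down to just 7. So r5c8=7.
Step 39. [r9c2∈{8}] r9c2 is down to just 8 ⇒ r9c2=8.
Step 40. [r8c2∈{5}] r8c2 has the single candidate 5. So r8c2=5.
Step 41. [r7c7∈{2}] r7c7 is down to just 2 ⇒ r7c7=2.
Step 42. [r7c5∈{9}] r7c5's peers cover all but 9 ⇒ r7c5=9.
Step 43. [r4c5∈{4}] r4c5 is down to just 4. So r4c5=4.
Step 44. [r3c9∈{5}] r3c9's peers cover all but 5 ⇒ r3c9=5.
Step 45. [r9c8∈{1}] r9c8's peers cover all but 1, so r9c8=1.

Answer: 8 6 3 2 1 5 4 9 7 / 5 2 1 9 7 4 6 8 3 / 9 4 7 8 3 6 1 2 5 / 2 7 8 3 4 9 5 6 1 / 3 9 4 5 6 1 8 7 2 / 6 1 5 7 2 8 3 4 9 / 1 3 6 4 9 7 2 5 8 / 4 5 9 1 8 2 7 3 6 / 7 8 2 6 5 3 9 1 4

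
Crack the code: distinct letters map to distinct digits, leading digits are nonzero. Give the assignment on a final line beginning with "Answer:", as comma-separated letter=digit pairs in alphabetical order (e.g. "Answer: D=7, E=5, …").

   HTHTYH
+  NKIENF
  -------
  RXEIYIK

Step 1. [R] R is the leading digit of a 7-digit sum of two 6-digit numbers; the final carry is exactly 1. So R=1.
Step 2. [col 1: H + F ≡ K (mod 10)] column 1 (H + F ≡ K (mod 10), carry-in 0) doesn't pin F yet; pick F=5 and continue. So F=5.
Step 3. [col 1: H + F ≡ K (mod 10)] several values work for H in column 1 (H + F ≡ K (mod 10), carry-in 0); try H=9. So H=9.
Step 4. [col 1: H + F ≡ K (mod 10)] column 1 reads H+F+carry(0)=K with H=9, F=5; with digits 1,5,9 already taken and all letters distinct, the only value for K is 4. So K=4.
Step 5. [col 2: Y + N ≡ I (mod 10)] column 2 (Y + N ≡ I (mod 10), carry-in 1) doesn't pin I yet; pick I=0 and continue ⇒ I=0.
Step 6. [col 2: Y + N ≡ I (mod 10)] column 2 (Y + N ≡ I (mod 10), carry-in 1) doesn't pin Y yet; pick Y=2 and continue ⇒ Y=2.
Step 7. [col 2: Y + N ≡ I (mod 10)] from column 2 (Y=2, I=0, carry-in 1, digits 0,1,2,4,5,9 already taken and all letters distinct): N must equal 7, so N=7.
Step 8. [col 3: T + E ≡ Y (mod 10)] no forcing yet in column 3 (carry-in 1); E=8 is free and consistent — try it, so E=8.
Step 9. [col 3: T + E ≡ Y (mod 10)] column 3: given E=8, Y=2, carry-in 1, and digits 0,1,2,4,5,7,8,9 already taken and all letters distinct, T+E≡Y (mod 10) forces T=3. So T=3.
Step 10. [col 6: H + N ≡ X (mod 10)] in column 6 we have H+N≡X with carry-in 0; given H=9, N=7 and digits 0,1,2,3,4,5,7,8,9 already taken and all letters distinct, that pins X to 6 ⇒ X=6.

Answer: E=8, F=5, H=9, I=0, K=4, N=7, R=1, T=3, X=6, Y=2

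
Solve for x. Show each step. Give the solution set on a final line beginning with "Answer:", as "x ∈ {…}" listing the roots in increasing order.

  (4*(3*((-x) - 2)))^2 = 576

Step 1. [(4*(3*((-x) - 2)))^2 = 576] 576 ≥ 0, LHS is (·)² — take ±√ ⇒ sqrt: 4*(3*((-x) - 2)) = 24 or -24.
Step 2. [4*(3*((-x) - 2)) = 24 or -24] LHS = 4·(…); ÷4 both sides ⇒ div: 3*((-x) - 2) = 6 or -6.
Step 3. [3*((-x) - 2) = 6 or -6] 3 out front; divide by 3 ⇒ div: (-x) - 2 = 2 or -2.
Step 4. [(-x) - 2 = 2 or -2] -2 is outermost — add 2 both sides, so sub: -x = 4 or 0.
Step 5. [-x = 4 or 0] LHS negated; negate both sides ⇒ neg: x = -4 or 0.

Answer: x ∈ {-4, 0}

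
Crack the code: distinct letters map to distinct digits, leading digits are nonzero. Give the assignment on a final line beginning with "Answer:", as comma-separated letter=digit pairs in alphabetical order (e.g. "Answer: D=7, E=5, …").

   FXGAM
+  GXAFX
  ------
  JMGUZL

Step 1. [col 1: M + X ≡ L (mod 10)] no forcing yet in column 1 (carry-in 0); M=4 is free and consistent — try it ⇒ M=4.
Step 2. [col 1: M + X ≡ L (mod 10)] L=7 is one option consistent with column 1 (M + X ≡ L (mod 10), carry-in 0) — take it. So L=7.
Step 3. [J] the sum has 6 digits but both addends have 5; that extra leading digit J is the final carry, namely 1. So J=1.
Step 4. [col 1: M + X ≡ L (mod 10)] column 1 reads M+X+carry(0)=L with M=4, L=7; with digits 1,4,7 already taken and all letters distinct, the only value for X is 3, so X=3.
Step 5. [col 2: A + F ≡ Z (mod 10)] several values work for F in column 2 (A + F ≡ Z (mod 10), carry-in 0); try F=8 ⇒ F=8.
Step 6. [col 2: A + F ≡ Z (mod 10)] from column 2 (F=8, carry-in 0, digits 1,3,4,7,8 already taken and all letters distinct): A must equal 2 ⇒ A=2.
Step 7. [col 2: A + F ≡ Z (mod 10)] from column 2 (A=2, F=8, carry-in 0, digits 1,2,3,4,7,8 already taken and all letters distinct): Z must equal 0, so Z=0.
Step 8. [col 3: G + A ≡ U (mod 10)] column 3: given A=2, carry-in 1, and digits 0,1,2,3,4,7,8 already taken and all letters distinct, G+A≡U (mod 10) forces G=6 ⇒ G=6.
Step 9. [col 3: G + A ≡ U (mod 10)] in column 3 we have G+A≡U with carry-in 1; given G=6, A=2 and digits 0,1,2,3,4,6,7,8 already taken and all letters distinct, that pins U to 9. So U=9.

Answer: A=2, F=8, G=6, J=1, L=7, M=4, U=9, X=3, Z=0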